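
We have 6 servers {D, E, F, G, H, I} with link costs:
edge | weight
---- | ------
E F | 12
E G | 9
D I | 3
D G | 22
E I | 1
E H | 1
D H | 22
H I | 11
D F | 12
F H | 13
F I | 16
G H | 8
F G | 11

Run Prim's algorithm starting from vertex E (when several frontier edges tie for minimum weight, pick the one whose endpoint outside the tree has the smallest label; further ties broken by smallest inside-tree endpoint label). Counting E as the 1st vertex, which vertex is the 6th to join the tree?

Grow the tree from E using Prim:
Step 1: cheapest edge leaving the tree is E H (1); add H.
Step 2: cheapest edge leaving the tree is E I (1); add I.
Step 3: cheapest edge leaving the tree is D I (3); add D.
Step 4: cheapest edge leaving the tree is G H (8); add G.
Step 5: cheapest edge leaving the tree is F G (11); add F.
Vertex order: E, H, I, D, G, F. The 6th vertex is F.

F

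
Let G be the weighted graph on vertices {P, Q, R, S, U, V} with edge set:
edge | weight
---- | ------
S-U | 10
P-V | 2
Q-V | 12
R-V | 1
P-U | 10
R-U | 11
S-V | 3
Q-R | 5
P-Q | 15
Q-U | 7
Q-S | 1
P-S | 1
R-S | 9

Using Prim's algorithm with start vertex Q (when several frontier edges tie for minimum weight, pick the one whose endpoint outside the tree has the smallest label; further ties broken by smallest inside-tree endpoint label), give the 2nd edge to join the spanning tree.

P-S

Grow the tree from Q using Prim:
Step 1: frontier [Q-S 1, Q-R 5, Q-U 7, Q-V 12, P-Q 15] → take Q-S (1); add S.
Step 2: frontier [Q-R 5, Q-U 7, Q-V 12, P-Q 15, P-S 1, S-V 3, R-S 9, S-U 10] → take P-S (1); add P.
Step 3: frontier [P-V 2, P-U 10, Q-R 5, Q-U 7, Q-V 12, S-V 3, R-S 9, S-U 10] → take P-V (2); add V.
Step 4: frontier [P-U 10, Q-R 5, Q-U 7, R-S 9, S-U 10, R-V 1] → take R-V (1); add R.
Step 5: frontier [P-U 10, Q-U 7, R-U 11, S-U 10] → take Q-U (7); add U.
The 2nd edge added is P-S.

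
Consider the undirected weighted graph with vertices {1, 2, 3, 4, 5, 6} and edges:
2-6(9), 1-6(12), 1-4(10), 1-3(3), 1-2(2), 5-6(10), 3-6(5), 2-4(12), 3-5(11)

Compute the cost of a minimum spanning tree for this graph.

30

Grow the tree from 4 using Prim:
Step 1: cheapest edge leaving the tree is 1-4 (10); add 1.
Step 2: cheapest edge leaving the tree is 1-2 (2); add 2.
Step 3: cheapest edge leaving the tree is 1-3 (3); add 3.
Step 4: cheapest edge leaving the tree is 3-6 (5); add 6.
Step 5: cheapest edge leaving the tree is 5-6 (10); add 5.
MST edges: 1-4, 1-2, 1-3, 3-6, 5-6; total weight 10+2+3+5+10 = 30.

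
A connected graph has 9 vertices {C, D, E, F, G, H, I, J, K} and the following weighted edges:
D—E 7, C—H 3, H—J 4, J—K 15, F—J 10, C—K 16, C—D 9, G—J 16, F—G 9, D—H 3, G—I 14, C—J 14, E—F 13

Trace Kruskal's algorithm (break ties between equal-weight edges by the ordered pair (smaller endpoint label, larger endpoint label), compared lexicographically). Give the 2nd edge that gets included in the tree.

D-H

Kruskal's algorithm — process edges by increasing weight (ties by edge label):
C—H (3): add — endpoints in different components.
D—H (3): add — endpoints in different components.
H—J (4): add — endpoints in different components.
D—E (7): add — endpoints in different components.
C—D (9): skip — C and D already connected.
F—G (9): add — endpoints in different components.
F—J (10): add — endpoints in different components.
E—F (13): skip — E and F already connected.
C—J (14): skip — C and J already connected.
G—I (14): add — endpoints in different components.
J—K (15): add — endpoints in different components.
The 2nd edge added is D—H.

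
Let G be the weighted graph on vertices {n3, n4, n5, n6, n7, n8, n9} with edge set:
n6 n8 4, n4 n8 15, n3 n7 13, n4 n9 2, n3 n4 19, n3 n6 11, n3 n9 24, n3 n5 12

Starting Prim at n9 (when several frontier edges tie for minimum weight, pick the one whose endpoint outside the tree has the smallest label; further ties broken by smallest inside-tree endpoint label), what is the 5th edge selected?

n3-n5

Prim's algorithm from n9:
Step 1: cheapest edge leaving the tree is n4 n9 (2); add n4.
Step 2: cheapest edge leaving the tree is n4 n8 (15); add n8.
Step 3: cheapest edge leaving the tree is n6 n8 (4); add n6.
Step 4: cheapest edge leaving the tree is n3 n6 (11); add n3.
Step 5: cheapest edge leaving the tree is n3 n5 (12); add n5.
Step 6: cheapest edge leaving the tree is n3 n7 (13); add n7.
The 5th edge added is n3 n5.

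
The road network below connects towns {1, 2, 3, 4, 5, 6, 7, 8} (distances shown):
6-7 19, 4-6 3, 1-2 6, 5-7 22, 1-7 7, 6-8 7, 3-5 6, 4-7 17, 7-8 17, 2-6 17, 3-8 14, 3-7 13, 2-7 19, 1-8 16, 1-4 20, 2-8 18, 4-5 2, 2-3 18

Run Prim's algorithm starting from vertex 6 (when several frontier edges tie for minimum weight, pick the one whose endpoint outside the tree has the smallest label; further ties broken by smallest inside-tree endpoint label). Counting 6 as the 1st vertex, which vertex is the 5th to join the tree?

8

Grow the tree from 6 using Prim:
Step 1: cheapest edge leaving the tree is 4-6 (3); add 4.
Step 2: cheapest edge leaving the tree is 4-5 (2); add 5.
Step 3: cheapest edge leaving the tree is 3-5 (6); add 3.
Step 4: cheapest edge leaving the tree is 6-8 (7); add 8.
Step 5: cheapest edge leaving the tree is 3-7 (13); add 7.
Step 6: cheapest edge leaving the tree is 1-7 (7); add 1.
Step 7: cheapest edge leaving the tree is 1-2 (6); add 2.
Vertex order: 6, 4, 5, 3, 8, 7, 1, 2. The 5th vertex is 8.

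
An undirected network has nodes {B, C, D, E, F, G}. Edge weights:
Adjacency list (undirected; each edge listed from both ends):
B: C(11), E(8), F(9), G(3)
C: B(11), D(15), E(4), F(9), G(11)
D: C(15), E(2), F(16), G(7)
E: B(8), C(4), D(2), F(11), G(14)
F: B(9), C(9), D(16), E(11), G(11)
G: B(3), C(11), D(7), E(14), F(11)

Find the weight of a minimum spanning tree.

Sort edges by weight, then run Kruskal:
D E (2): add. Components now {B} {C} {D,E} {F} {G}
B G (3): add. Components now {B,G} {C} {D,E} {F}
C E (4): add. Components now {B,G} {C,D,E} {F}
D G (7): add. Components now {B,C,D,E,G} {F}
B E (8): skip — B and E already connected.
B F (9): add. Components now {B,C,D,E,F,G}
MST edges: D E, B G, C E, D G, B F; total weight 2+3+4+7+9 = 25.

25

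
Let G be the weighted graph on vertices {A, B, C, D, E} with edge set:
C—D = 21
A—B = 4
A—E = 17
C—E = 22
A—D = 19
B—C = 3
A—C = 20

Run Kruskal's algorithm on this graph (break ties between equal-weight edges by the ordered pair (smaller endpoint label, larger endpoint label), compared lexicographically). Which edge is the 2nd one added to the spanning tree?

Kruskal's algorithm — process edges by increasing weight (ties by edge label):
B—C (3): add. Components now {A} {B,C} {D} {E}
A—B (4): add. Components now {A,B,C} {D} {E}
A—E (17): add. Components now {A,B,C,E} {D}
A—D (19): add. Components now {A,B,C,D,E}
The 2nd edge added is A—B.

A-B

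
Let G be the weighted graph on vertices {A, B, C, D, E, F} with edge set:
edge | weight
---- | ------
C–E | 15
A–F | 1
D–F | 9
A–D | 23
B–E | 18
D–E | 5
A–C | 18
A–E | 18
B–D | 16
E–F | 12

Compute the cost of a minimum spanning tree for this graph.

Prim's algorithm from A:
Step 1: cheapest edge leaving the tree is A–F (1); add F.
Step 2: cheapest edge leaving the tree is D–F (9); add D.
Step 3: cheapest edge leaving the tree is D–E (5); add E.
Step 4: cheapest edge leaving the tree is C–E (15); add C.
Step 5: cheapest edge leaving the tree is B–D (16); add B.
MST edges: A–F, D–F, D–E, C–E, B–D; total weight 1+9+5+15+16 = 46.

46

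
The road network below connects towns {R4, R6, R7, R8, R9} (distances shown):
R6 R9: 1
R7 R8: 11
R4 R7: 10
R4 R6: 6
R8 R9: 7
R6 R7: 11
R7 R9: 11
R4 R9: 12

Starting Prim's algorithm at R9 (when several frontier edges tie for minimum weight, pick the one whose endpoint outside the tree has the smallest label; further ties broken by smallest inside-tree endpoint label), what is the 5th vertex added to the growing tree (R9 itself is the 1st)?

R7

Prim's algorithm from R9:
Step 1: frontier [R6 R9 1, R8 R9 7, R7 R9 11, R4 R9 12] → take R6 R9 (1); add R6.
Step 2: frontier [R4 R6 6, R6 R7 11, R8 R9 7, R7 R9 11, R4 R9 12] → take R4 R6 (6); add R4.
Step 3: frontier [R4 R7 10, R6 R7 11, R8 R9 7, R7 R9 11] → take R8 R9 (7); add R8.
Step 4: frontier [R4 R7 10, R6 R7 11, R7 R8 11, R7 R9 11] → take R4 R7 (10); add R7.
Vertex order: R9, R6, R4, R8, R7. The 5th vertex is R7.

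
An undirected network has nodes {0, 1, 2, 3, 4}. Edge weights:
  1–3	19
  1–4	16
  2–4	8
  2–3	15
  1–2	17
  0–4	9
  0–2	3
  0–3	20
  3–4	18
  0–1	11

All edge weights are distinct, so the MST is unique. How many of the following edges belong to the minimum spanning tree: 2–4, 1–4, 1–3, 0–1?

Sort edges by weight, then run Kruskal:
0–2 (3): add — endpoints in different components.
2–4 (8): add — endpoints in different components.
0–4 (9): skip — 0 and 4 already connected.
0–1 (11): add — endpoints in different components.
2–3 (15): add — endpoints in different components.
MST edge set: {0–2, 2–4, 0–1, 2–3}.
Of the listed edges, {2–4, 0–1} are in the MST → 2.

2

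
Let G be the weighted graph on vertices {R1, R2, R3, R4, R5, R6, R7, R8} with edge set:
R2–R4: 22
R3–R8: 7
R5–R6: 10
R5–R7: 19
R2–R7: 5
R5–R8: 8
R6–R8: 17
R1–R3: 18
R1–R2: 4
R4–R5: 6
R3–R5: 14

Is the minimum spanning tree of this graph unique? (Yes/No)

Yes

Kruskal's algorithm — process edges by increasing weight (ties by edge label):
R1–R2 (4): add — endpoints in different components.
R2–R7 (5): add — endpoints in different components.
R4–R5 (6): add — endpoints in different components.
R3–R8 (7): add — endpoints in different components.
R5–R8 (8): add — endpoints in different components.
R5–R6 (10): add — endpoints in different components.
R3–R5 (14): skip — R5 and R3 already connected.
R6–R8 (17): skip — R8 and R6 already connected.
R1–R3 (18): add — endpoints in different components.
Every non-tree edge has weight strictly greater than the heaviest edge on the tree path between its endpoints, so the MST is unique.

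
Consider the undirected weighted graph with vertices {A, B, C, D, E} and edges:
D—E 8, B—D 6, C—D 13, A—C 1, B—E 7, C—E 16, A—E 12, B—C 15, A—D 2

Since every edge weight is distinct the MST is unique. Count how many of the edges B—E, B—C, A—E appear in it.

Kruskal: consider edges lightest-first.
A—C (1): add — endpoints in different components.
A—D (2): add — endpoints in different components.
B—D (6): add — endpoints in different components.
B—E (7): add — endpoints in different components.
MST edge set: {A—C, A—D, B—D, B—E}.
Of the listed edges, {B—E} are in the MST → 1.

1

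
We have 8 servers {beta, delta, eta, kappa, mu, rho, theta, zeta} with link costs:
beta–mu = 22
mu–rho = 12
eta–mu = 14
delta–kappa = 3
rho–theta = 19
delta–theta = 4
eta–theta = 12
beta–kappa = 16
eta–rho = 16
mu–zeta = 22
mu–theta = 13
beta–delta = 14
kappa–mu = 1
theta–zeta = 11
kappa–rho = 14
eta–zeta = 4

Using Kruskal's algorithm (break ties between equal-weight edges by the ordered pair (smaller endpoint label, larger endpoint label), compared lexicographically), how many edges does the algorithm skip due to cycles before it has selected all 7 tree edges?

Kruskal: consider edges lightest-first.
kappa–mu (1): add — endpoints in different components.
delta–kappa (3): add — endpoints in different components.
delta–theta (4): add — endpoints in different components.
eta–zeta (4): add — endpoints in different components.
theta–zeta (11): add — endpoints in different components.
eta–theta (12): skip — eta and theta already connected.
mu–rho (12): add — endpoints in different components.
mu–theta (13): skip — mu and theta already connected.
beta–delta (14): add — endpoints in different components.
Edges rejected before the tree was complete: 2.

2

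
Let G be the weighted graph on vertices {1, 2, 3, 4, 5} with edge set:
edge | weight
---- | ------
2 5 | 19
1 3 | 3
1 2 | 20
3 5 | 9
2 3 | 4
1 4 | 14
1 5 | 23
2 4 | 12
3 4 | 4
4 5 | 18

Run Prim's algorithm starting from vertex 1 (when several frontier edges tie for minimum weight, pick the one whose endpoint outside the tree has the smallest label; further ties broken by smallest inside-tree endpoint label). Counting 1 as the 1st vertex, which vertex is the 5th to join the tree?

Prim's algorithm from 1:
Step 1: cheapest edge leaving the tree is 1 3 (3); add 3.
Step 2: cheapest edge leaving the tree is 2 3 (4); add 2.
Step 3: cheapest edge leaving the tree is 3 4 (4); add 4.
Step 4: cheapest edge leaving the tree is 3 5 (9); add 5.
Vertex order: 1, 3, 2, 4, 5. The 5th vertex is 5.

5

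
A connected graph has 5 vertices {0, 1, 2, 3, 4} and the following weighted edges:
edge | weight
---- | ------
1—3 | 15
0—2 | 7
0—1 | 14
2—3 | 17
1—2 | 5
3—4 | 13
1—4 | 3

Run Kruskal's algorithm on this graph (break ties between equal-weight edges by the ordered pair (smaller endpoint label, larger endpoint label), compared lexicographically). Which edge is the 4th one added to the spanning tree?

3-4

Kruskal: consider edges lightest-first.
1—4 (3): add — endpoints in different components.
1—2 (5): add — endpoints in different components.
0—2 (7): add — endpoints in different components.
3—4 (13): add — endpoints in different components.
The 4th edge added is 3—4.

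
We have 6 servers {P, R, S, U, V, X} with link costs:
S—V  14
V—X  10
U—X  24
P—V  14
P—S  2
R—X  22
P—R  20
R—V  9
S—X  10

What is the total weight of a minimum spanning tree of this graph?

55

Sort edges by weight, then run Kruskal:
P—S (2): add. Components now {V} {R} {P,S} {U} {X}
R—V (9): add. Components now {R,V} {P,S} {U} {X}
S—X (10): add. Components now {R,V} {P,S,X} {U}
V—X (10): add. Components now {P,R,S,V,X} {U}
P—V (14): skip — V and P already connected.
S—V (14): skip — V and S already connected.
P—R (20): skip — R and P already connected.
R—X (22): skip — R and X already connected.
U—X (24): add. Components now {P,R,S,U,V,X}
MST edges: P—S, R—V, S—X, V—X, U—X; total weight 2+9+10+10+24 = 55.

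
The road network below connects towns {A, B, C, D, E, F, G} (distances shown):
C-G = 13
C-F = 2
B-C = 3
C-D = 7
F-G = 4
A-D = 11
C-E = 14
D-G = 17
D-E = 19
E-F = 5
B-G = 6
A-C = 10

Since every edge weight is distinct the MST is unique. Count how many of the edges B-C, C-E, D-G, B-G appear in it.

Sort edges by weight, then run Kruskal:
C-F (2): add. Components now {A} {B} {C,F} {D} {E} {G}
B-C (3): add. Components now {A} {B,C,F} {D} {E} {G}
F-G (4): add. Components now {A} {B,C,F,G} {D} {E}
E-F (5): add. Components now {A} {B,C,E,F,G} {D}
B-G (6): skip — B and G already connected.
C-D (7): add. Components now {A} {B,C,D,E,F,G}
A-C (10): add. Components now {A,B,C,D,E,F,G}
MST edge set: {C-F, B-C, F-G, E-F, C-D, A-C}.
Of the listed edges, {B-C} are in the MST → 1.

1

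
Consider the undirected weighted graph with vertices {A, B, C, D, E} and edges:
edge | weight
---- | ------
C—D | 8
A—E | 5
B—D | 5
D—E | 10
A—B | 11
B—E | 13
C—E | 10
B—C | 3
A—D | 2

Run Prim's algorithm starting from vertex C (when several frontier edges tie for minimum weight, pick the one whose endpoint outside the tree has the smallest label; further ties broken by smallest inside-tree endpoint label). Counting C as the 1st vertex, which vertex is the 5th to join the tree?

Grow the tree from C using Prim:
Step 1: cheapest edge leaving the tree is B—C (3); add B.
Step 2: cheapest edge leaving the tree is B—D (5); add D.
Step 3: cheapest edge leaving the tree is A—D (2); add A.
Step 4: cheapest edge leaving the tree is A—E (5); add E.
Vertex order: C, B, D, A, E. The 5th vertex is E.

E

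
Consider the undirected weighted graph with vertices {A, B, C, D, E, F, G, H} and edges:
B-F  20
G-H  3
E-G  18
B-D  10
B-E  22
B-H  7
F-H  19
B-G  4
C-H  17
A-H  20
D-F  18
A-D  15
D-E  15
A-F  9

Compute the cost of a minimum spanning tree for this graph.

73

Kruskal's algorithm — process edges by increasing weight (ties by edge label):
G-H (3): add — endpoints in different components.
B-G (4): add — endpoints in different components.
B-H (7): skip — B and H already connected.
A-F (9): add — endpoints in different components.
B-D (10): add — endpoints in different components.
A-D (15): add — endpoints in different components.
D-E (15): add — endpoints in different components.
C-H (17): add — endpoints in different components.
MST edges: G-H, B-G, A-F, B-D, A-D, D-E, C-H; total weight 3+4+9+10+15+15+17 = 73.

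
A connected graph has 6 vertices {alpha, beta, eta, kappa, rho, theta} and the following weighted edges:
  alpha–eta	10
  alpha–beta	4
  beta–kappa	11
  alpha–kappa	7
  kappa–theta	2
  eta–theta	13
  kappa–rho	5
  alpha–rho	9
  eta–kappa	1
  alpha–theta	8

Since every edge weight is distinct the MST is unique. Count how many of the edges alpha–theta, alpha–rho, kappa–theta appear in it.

Sort edges by weight, then run Kruskal:
eta–kappa (1): add. Components now {eta,kappa} {theta} {alpha} {rho} {beta}
kappa–theta (2): add. Components now {eta,kappa,theta} {alpha} {rho} {beta}
alpha–beta (4): add. Components now {eta,kappa,theta} {alpha,beta} {rho}
kappa–rho (5): add. Components now {eta,kappa,rho,theta} {alpha,beta}
alpha–kappa (7): add. Components now {alpha,beta,eta,kappa,rho,theta}
MST edge set: {eta–kappa, kappa–theta, alpha–beta, kappa–rho, alpha–kappa}.
Of the listed edges, {kappa–theta} are in the MST → 1.

1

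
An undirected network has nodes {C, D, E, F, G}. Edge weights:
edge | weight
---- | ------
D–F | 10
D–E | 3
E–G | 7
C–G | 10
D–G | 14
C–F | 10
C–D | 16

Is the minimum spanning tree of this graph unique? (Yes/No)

No

Kruskal's algorithm — process edges by increasing weight (ties by edge label):
D–E (3): add. Components now {C} {D,E} {F} {G}
E–G (7): add. Components now {C} {D,E,G} {F}
C–F (10): add. Components now {C,F} {D,E,G}
C–G (10): add. Components now {C,D,E,F,G}
Non-tree edge D–F has weight 10, equal to the heaviest edge on its tree cycle — swapping gives another MST of the same weight. Not unique.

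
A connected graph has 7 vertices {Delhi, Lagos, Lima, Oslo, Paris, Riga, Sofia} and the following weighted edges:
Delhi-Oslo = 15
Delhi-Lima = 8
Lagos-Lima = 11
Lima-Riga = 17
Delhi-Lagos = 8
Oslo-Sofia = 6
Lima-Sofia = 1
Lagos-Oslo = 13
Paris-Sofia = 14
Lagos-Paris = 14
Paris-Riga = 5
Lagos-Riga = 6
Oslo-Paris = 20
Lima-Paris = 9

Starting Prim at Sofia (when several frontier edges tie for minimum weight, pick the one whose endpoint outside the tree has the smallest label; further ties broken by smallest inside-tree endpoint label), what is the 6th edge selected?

Paris-Riga

Prim's algorithm from Sofia:
Step 1: frontier [Lima-Sofia 1, Oslo-Sofia 6, Paris-Sofia 14] → take Lima-Sofia (1); add Lima.
Step 2: frontier [Delhi-Lima 8, Lima-Paris 9, Lagos-Lima 11, Lima-Riga 17, Oslo-Sofia 6, Paris-Sofia 14] → take Oslo-Sofia (6); add Oslo.
Step 3: frontier [Delhi-Lima 8, Lima-Paris 9, Lagos-Lima 11, Lima-Riga 17, Lagos-Oslo 13, Delhi-Oslo 15, Oslo-Paris 20, Paris-Sofia 14] → take Delhi-Lima (8); add Delhi.
Step 4: frontier [Delhi-Lagos 8, Lima-Paris 9, Lagos-Lima 11, Lima-Riga 17, Lagos-Oslo 13, Oslo-Paris 20, Paris-Sofia 14] → take Delhi-Lagos (8); add Lagos.
Step 5: frontier [Lagos-Riga 6, Lagos-Paris 14, Lima-Paris 9, Lima-Riga 17, Oslo-Paris 20, Paris-Sofia 14] → take Lagos-Riga (6); add Riga.
Step 6: frontier [Lagos-Paris 14, Lima-Paris 9, Oslo-Paris 20, Paris-Riga 5, Paris-Sofia 14] → take Paris-Riga (5); add Paris.
The 6th edge added is Paris-Riga.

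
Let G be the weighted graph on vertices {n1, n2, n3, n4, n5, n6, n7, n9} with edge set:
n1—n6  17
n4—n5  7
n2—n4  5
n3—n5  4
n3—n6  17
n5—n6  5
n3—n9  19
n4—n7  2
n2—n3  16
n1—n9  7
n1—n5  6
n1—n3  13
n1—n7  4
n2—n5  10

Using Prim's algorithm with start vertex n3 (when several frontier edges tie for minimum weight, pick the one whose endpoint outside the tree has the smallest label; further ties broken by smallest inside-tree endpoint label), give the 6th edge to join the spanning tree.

n2-n4

Prim's algorithm from n3:
Step 1: cheapest edge leaving the tree is n3—n5 (4); add n5.
Step 2: cheapest edge leaving the tree is n5—n6 (5); add n6.
Step 3: cheapest edge leaving the tree is n1—n5 (6); add n1.
Step 4: cheapest edge leaving the tree is n1—n7 (4); add n7.
Step 5: cheapest edge leaving the tree is n4—n7 (2); add n4.
Step 6: cheapest edge leaving the tree is n2—n4 (5); add n2.
Step 7: cheapest edge leaving the tree is n1—n9 (7); add n9.
The 6th edge added is n2—n4.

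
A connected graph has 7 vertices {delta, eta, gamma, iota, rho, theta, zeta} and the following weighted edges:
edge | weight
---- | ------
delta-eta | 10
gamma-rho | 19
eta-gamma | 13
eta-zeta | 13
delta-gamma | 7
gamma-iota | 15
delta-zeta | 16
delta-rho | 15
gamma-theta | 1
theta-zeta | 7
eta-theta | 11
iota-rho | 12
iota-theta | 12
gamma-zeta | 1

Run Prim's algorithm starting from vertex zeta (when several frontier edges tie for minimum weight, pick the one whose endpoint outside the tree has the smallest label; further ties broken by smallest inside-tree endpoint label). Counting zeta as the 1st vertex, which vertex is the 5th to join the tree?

Grow the tree from zeta using Prim:
Step 1: cheapest edge leaving the tree is gamma-zeta (1); add gamma.
Step 2: cheapest edge leaving the tree is gamma-theta (1); add theta.
Step 3: cheapest edge leaving the tree is delta-gamma (7); add delta.
Step 4: cheapest edge leaving the tree is delta-eta (10); add eta.
Step 5: cheapest edge leaving the tree is iota-theta (12); add iota.
Step 6: cheapest edge leaving the tree is iota-rho (12); add rho.
Vertex order: zeta, gamma, theta, delta, eta, iota, rho. The 5th vertex is eta.

eta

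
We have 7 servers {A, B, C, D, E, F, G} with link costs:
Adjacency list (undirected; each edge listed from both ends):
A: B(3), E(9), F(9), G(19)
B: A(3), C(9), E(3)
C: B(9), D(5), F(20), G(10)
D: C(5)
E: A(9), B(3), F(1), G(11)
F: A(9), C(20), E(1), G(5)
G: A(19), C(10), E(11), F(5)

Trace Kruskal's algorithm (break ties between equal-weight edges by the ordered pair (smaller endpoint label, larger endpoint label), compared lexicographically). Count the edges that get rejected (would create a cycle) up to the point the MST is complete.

Kruskal: consider edges lightest-first.
E F (1): add — endpoints in different components.
A B (3): add — endpoints in different components.
B E (3): add — endpoints in different components.
C D (5): add — endpoints in different components.
F G (5): add — endpoints in different components.
A E (9): skip — A and E already connected.
A F (9): skip — A and F already connected.
B C (9): add — endpoints in different components.
Edges rejected before the tree was complete: 2.

2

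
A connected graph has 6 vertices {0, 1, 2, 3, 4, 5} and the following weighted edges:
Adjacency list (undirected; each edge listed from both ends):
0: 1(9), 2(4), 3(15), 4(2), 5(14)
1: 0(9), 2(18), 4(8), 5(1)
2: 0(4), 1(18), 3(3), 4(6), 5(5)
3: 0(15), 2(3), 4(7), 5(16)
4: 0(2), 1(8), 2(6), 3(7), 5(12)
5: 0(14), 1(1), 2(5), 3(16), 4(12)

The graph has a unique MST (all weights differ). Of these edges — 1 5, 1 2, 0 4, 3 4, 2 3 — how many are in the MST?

Kruskal's algorithm — process edges by increasing weight (ties by edge label):
1 5 (1): add. Components now {0} {1,5} {2} {3} {4}
0 4 (2): add. Components now {0,4} {1,5} {2} {3}
2 3 (3): add. Components now {0,4} {1,5} {2,3}
0 2 (4): add. Components now {0,2,3,4} {1,5}
2 5 (5): add. Components now {0,1,2,3,4,5}
MST edge set: {1 5, 0 4, 2 3, 0 2, 2 5}.
Of the listed edges, {1 5, 0 4, 2 3} are in the MST → 3.

3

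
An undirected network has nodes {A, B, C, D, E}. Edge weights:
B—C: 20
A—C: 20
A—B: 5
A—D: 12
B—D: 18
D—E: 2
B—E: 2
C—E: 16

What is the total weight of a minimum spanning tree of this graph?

25

Grow the tree from A using Prim:
Step 1: cheapest edge leaving the tree is A—B (5); add B.
Step 2: cheapest edge leaving the tree is B—E (2); add E.
Step 3: cheapest edge leaving the tree is D—E (2); add D.
Step 4: cheapest edge leaving the tree is C—E (16); add C.
MST edges: A—B, B—E, D—E, C—E; total weight 5+2+2+16 = 25.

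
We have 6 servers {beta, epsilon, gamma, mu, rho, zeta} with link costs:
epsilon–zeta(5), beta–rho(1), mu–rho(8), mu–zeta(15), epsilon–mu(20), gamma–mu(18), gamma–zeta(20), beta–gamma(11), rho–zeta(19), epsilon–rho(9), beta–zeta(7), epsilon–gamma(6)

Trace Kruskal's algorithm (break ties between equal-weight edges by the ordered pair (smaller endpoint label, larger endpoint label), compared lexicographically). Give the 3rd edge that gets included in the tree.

epsilon-gamma

Kruskal: consider edges lightest-first.
beta–rho (1): add. Components now {zeta} {beta,rho} {gamma} {mu} {epsilon}
epsilon–zeta (5): add. Components now {epsilon,zeta} {beta,rho} {gamma} {mu}
epsilon–gamma (6): add. Components now {epsilon,gamma,zeta} {beta,rho} {mu}
beta–zeta (7): add. Components now {beta,epsilon,gamma,rho,zeta} {mu}
mu–rho (8): add. Components now {beta,epsilon,gamma,mu,rho,zeta}
The 3rd edge added is epsilon–gamma.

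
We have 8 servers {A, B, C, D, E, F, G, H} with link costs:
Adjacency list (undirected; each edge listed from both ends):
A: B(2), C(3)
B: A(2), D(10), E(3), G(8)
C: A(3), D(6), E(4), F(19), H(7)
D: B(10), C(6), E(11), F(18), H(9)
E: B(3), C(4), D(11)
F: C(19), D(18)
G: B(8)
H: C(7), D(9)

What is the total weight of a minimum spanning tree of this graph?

Prim, starting at G.
Step 1: frontier [B—G 8] → take B—G (8); add B.
Step 2: frontier [A—B 2, B—E 3, B—D 10] → take A—B (2); add A.
Step 3: frontier [A—C 3, B—E 3, B—D 10] → take A—C (3); add C.
Step 4: frontier [B—E 3, B—D 10, C—E 4, C—D 6, C—H 7, C—F 19] → take B—E (3); add E.
Step 5: frontier [B—D 10, C—D 6, C—H 7, C—F 19, D—E 11] → take C—D (6); add D.
Step 6: frontier [C—H 7, C—F 19, D—H 9, D—F 18] → take C—H (7); add H.
Step 7: frontier [C—F 19, D—F 18] → take D—F (18); add F.
MST edges: B—G, A—B, A—C, B—E, C—D, C—H, D—F; total weight 8+2+3+3+6+7+18 = 47.

47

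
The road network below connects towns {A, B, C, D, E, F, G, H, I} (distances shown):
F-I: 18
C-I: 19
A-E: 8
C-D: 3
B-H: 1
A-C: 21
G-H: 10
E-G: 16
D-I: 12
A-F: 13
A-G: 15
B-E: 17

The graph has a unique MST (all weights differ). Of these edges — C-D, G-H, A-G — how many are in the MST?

Kruskal: consider edges lightest-first.
B-H (1): add — endpoints in different components.
C-D (3): add — endpoints in different components.
A-E (8): add — endpoints in different components.
G-H (10): add — endpoints in different components.
D-I (12): add — endpoints in different components.
A-F (13): add — endpoints in different components.
A-G (15): add — endpoints in different components.
E-G (16): skip — E and G already connected.
B-E (17): skip — B and E already connected.
F-I (18): add — endpoints in different components.
MST edge set: {B-H, C-D, A-E, G-H, D-I, A-F, A-G, F-I}.
Of the listed edges, {C-D, G-H, A-G} are in the MST → 3.

3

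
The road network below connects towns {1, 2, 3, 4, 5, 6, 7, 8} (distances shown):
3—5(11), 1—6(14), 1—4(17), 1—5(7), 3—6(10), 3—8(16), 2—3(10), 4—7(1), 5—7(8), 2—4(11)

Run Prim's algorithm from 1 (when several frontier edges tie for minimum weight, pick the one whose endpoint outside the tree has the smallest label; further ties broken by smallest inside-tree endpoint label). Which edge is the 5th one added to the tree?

2-3

Prim's algorithm from 1:
Step 1: frontier [1—5 7, 1—6 14, 1—4 17] → take 1—5 (7); add 5.
Step 2: frontier [1—6 14, 1—4 17, 5—7 8, 3—5 11] → take 5—7 (8); add 7.
Step 3: frontier [1—6 14, 1—4 17, 3—5 11, 4—7 1] → take 4—7 (1); add 4.
Step 4: frontier [1—6 14, 2—4 11, 3—5 11] → take 2—4 (11); add 2.
Step 5: frontier [1—6 14, 2—3 10, 3—5 11] → take 2—3 (10); add 3.
Step 6: frontier [1—6 14, 3—6 10, 3—8 16] → take 3—6 (10); add 6.
Step 7: frontier [3—8 16] → take 3—8 (16); add 8.
The 5th edge added is 2—3.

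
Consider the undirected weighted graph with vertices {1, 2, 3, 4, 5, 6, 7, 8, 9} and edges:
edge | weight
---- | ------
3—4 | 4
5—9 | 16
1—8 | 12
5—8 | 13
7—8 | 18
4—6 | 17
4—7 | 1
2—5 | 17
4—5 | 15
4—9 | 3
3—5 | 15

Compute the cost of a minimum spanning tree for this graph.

Prim's algorithm from 7:
Step 1: frontier [4—7 1, 7—8 18] → take 4—7 (1); add 4.
Step 2: frontier [4—9 3, 3—4 4, 4—5 15, 4—6 17, 7—8 18] → take 4—9 (3); add 9.
Step 3: frontier [3—4 4, 4—5 15, 4—6 17, 7—8 18, 5—9 16] → take 3—4 (4); add 3.
Step 4: frontier [3—5 15, 4—5 15, 4—6 17, 7—8 18, 5—9 16] → take 3—5 (15); add 5.
Step 5: frontier [4—6 17, 5—8 13, 2—5 17, 7—8 18] → take 5—8 (13); add 8.
Step 6: frontier [4—6 17, 2—5 17, 1—8 12] → take 1—8 (12); add 1.
Step 7: frontier [4—6 17, 2—5 17] → take 2—5 (17); add 2.
Step 8: frontier [4—6 17] → take 4—6 (17); add 6.
MST edges: 4—7, 4—9, 3—4, 3—5, 5—8, 1—8, 2—5, 4—6; total weight 1+3+4+15+13+12+17+17 = 82.

82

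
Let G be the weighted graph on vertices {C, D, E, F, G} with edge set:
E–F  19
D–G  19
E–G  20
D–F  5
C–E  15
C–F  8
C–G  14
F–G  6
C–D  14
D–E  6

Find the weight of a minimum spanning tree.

25

Kruskal: consider edges lightest-first.
D–F (5): add. Components now {C} {D,F} {E} {G}
D–E (6): add. Components now {C} {D,E,F} {G}
F–G (6): add. Components now {C} {D,E,F,G}
C–F (8): add. Components now {C,D,E,F,G}
MST edges: D–F, D–E, F–G, C–F; total weight 5+6+6+8 = 25.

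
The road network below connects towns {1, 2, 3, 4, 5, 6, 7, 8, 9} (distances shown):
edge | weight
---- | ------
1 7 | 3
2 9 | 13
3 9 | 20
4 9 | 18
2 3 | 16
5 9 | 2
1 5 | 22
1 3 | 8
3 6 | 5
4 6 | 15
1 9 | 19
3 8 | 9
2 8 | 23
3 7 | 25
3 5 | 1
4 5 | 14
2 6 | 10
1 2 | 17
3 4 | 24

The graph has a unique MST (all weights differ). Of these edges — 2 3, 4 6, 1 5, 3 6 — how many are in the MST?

1

Kruskal's algorithm — process edges by increasing weight (ties by edge label):
3 5 (1): add — endpoints in different components.
5 9 (2): add — endpoints in different components.
1 7 (3): add — endpoints in different components.
3 6 (5): add — endpoints in different components.
1 3 (8): add — endpoints in different components.
3 8 (9): add — endpoints in different components.
2 6 (10): add — endpoints in different components.
2 9 (13): skip — 2 and 9 already connected.
4 5 (14): add — endpoints in different components.
MST edge set: {3 5, 5 9, 1 7, 3 6, 1 3, 3 8, 2 6, 4 5}.
Of the listed edges, {3 6} are in the MST → 1.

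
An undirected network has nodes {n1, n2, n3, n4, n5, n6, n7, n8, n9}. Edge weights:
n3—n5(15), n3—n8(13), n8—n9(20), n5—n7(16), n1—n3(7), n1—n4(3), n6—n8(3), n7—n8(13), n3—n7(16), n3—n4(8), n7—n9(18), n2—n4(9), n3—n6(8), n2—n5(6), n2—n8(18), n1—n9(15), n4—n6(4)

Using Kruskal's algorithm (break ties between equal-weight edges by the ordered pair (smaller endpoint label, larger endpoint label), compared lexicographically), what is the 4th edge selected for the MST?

n2-n5

Kruskal's algorithm — process edges by increasing weight (ties by edge label):
n1—n4 (3): add — endpoints in different components.
n6—n8 (3): add — endpoints in different components.
n4—n6 (4): add — endpoints in different components.
n2—n5 (6): add — endpoints in different components.
n1—n3 (7): add — endpoints in different components.
n3—n4 (8): skip — n3 and n4 already connected.
n3—n6 (8): skip — n3 and n6 already connected.
n2—n4 (9): add — endpoints in different components.
n3—n8 (13): skip — n3 and n8 already connected.
n7—n8 (13): add — endpoints in different components.
n1—n9 (15): add — endpoints in different components.
The 4th edge added is n2—n5.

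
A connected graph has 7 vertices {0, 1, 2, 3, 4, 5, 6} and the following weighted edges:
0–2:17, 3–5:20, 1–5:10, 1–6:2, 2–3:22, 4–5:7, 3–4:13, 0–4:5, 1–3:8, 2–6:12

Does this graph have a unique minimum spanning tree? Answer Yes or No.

Sort edges by weight, then run Kruskal:
1–6 (2): add — endpoints in different components.
0–4 (5): add — endpoints in different components.
4–5 (7): add — endpoints in different components.
1–3 (8): add — endpoints in different components.
1–5 (10): add — endpoints in different components.
2–6 (12): add — endpoints in different components.
Every non-tree edge has weight strictly greater than the heaviest edge on the tree path between its endpoints, so the MST is unique.

Yes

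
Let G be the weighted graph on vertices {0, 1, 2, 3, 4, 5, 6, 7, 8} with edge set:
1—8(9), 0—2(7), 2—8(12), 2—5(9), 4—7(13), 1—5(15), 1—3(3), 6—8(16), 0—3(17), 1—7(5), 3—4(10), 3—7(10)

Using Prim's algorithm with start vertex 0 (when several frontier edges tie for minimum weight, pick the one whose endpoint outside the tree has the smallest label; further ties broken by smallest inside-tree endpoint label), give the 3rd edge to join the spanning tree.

Prim's algorithm from 0:
Step 1: cheapest edge leaving the tree is 0—2 (7); add 2.
Step 2: cheapest edge leaving the tree is 2—5 (9); add 5.
Step 3: cheapest edge leaving the tree is 2—8 (12); add 8.
Step 4: cheapest edge leaving the tree is 1—8 (9); add 1.
Step 5: cheapest edge leaving the tree is 1—3 (3); add 3.
Step 6: cheapest edge leaving the tree is 1—7 (5); add 7.
Step 7: cheapest edge leaving the tree is 3—4 (10); add 4.
Step 8: cheapest edge leaving the tree is 6—8 (16); add 6.
The 3rd edge added is 2—8.

2-8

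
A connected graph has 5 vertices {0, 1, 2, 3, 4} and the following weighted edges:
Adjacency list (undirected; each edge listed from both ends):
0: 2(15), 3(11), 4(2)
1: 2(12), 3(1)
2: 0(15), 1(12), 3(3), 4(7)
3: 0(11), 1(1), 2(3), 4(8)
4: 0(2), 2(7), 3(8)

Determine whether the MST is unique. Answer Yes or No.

Sort edges by weight, then run Kruskal:
1–3 (1): add — endpoints in different components.
0–4 (2): add — endpoints in different components.
2–3 (3): add — endpoints in different components.
2–4 (7): add — endpoints in different components.
Every non-tree edge has weight strictly greater than the heaviest edge on the tree path between its endpoints, so the MST is unique.

Yes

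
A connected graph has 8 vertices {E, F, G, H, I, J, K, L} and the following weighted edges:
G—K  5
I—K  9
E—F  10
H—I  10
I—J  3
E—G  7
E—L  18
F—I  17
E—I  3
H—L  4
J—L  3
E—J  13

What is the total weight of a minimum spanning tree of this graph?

35

Prim, starting at E.
Step 1: frontier [E—I 3, E—G 7, E—F 10, E—J 13, E—L 18] → take E—I (3); add I.
Step 2: frontier [E—G 7, E—F 10, E—J 13, E—L 18, I—J 3, I—K 9, H—I 10, F—I 17] → take I—J (3); add J.
Step 3: frontier [E—G 7, E—F 10, E—L 18, I—K 9, H—I 10, F—I 17, J—L 3] → take J—L (3); add L.
Step 4: frontier [E—G 7, E—F 10, I—K 9, H—I 10, F—I 17, H—L 4] → take H—L (4); add H.
Step 5: frontier [E—G 7, E—F 10, I—K 9, F—I 17] → take E—G (7); add G.
Step 6: frontier [E—F 10, G—K 5, I—K 9, F—I 17] → take G—K (5); add K.
Step 7: frontier [E—F 10, F—I 17] → take E—F (10); add F.
MST edges: E—I, I—J, J—L, H—L, E—G, G—K, E—F; total weight 3+3+3+4+7+5+10 = 35.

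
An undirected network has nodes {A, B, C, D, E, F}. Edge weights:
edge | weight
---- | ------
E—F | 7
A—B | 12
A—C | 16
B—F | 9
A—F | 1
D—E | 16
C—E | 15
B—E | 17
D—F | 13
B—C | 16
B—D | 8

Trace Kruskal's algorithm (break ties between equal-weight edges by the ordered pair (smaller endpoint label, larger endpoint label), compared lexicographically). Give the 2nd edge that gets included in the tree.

E-F

Kruskal's algorithm — process edges by increasing weight (ties by edge label):
A—F (1): add. Components now {A,F} {B} {C} {D} {E}
E—F (7): add. Components now {A,E,F} {B} {C} {D}
B—D (8): add. Components now {A,E,F} {B,D} {C}
B—F (9): add. Components now {A,B,D,E,F} {C}
A—B (12): skip — A and B already connected.
D—F (13): skip — D and F already connected.
C—E (15): add. Components now {A,B,C,D,E,F}
The 2nd edge added is E—F.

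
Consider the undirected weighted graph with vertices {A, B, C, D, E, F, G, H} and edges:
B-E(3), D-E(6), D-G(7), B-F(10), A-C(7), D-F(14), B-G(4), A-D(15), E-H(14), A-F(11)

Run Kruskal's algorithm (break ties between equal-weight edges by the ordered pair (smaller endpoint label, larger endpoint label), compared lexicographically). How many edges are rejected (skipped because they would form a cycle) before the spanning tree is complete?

Sort edges by weight, then run Kruskal:
B-E (3): add — endpoints in different components.
B-G (4): add — endpoints in different components.
D-E (6): add — endpoints in different components.
A-C (7): add — endpoints in different components.
D-G (7): skip — D and G already connected.
B-F (10): add — endpoints in different components.
A-F (11): add — endpoints in different components.
D-F (14): skip — D and F already connected.
E-H (14): add — endpoints in different components.
Edges rejected before the tree was complete: 2.

2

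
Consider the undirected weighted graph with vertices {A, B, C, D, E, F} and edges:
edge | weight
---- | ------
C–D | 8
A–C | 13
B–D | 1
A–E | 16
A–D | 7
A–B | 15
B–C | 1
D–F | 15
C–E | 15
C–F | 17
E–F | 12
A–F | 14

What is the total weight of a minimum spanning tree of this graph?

Sort edges by weight, then run Kruskal:
B–C (1): add — endpoints in different components.
B–D (1): add — endpoints in different components.
A–D (7): add — endpoints in different components.
C–D (8): skip — C and D already connected.
E–F (12): add — endpoints in different components.
A–C (13): skip — A and C already connected.
A–F (14): add — endpoints in different components.
MST edges: B–C, B–D, A–D, E–F, A–F; total weight 1+1+7+12+14 = 35.

35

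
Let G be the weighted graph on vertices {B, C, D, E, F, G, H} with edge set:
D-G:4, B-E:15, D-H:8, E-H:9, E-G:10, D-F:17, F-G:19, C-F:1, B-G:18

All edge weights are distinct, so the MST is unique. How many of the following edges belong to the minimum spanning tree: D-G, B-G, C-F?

2

Kruskal's algorithm — process edges by increasing weight (ties by edge label):
C-F (1): add. Components now {B} {C,F} {D} {E} {G} {H}
D-G (4): add. Components now {B} {C,F} {D,G} {E} {H}
D-H (8): add. Components now {B} {C,F} {D,G,H} {E}
E-H (9): add. Components now {B} {C,F} {D,E,G,H}
E-G (10): skip — E and G already connected.
B-E (15): add. Components now {B,D,E,G,H} {C,F}
D-F (17): add. Components now {B,C,D,E,F,G,H}
MST edge set: {C-F, D-G, D-H, E-H, B-E, D-F}.
Of the listed edges, {D-G, C-F} are in the MST → 2.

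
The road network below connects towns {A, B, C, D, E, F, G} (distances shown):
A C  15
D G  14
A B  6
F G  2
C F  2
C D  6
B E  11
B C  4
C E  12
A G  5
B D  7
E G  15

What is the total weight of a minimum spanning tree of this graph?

30

Kruskal's algorithm — process edges by increasing weight (ties by edge label):
C F (2): add — endpoints in different components.
F G (2): add — endpoints in different components.
B C (4): add — endpoints in different components.
A G (5): add — endpoints in different components.
A B (6): skip — A and B already connected.
C D (6): add — endpoints in different components.
B D (7): skip — B and D already connected.
B E (11): add — endpoints in different components.
MST edges: C F, F G, B C, A G, C D, B E; total weight 2+2+4+5+6+11 = 30.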